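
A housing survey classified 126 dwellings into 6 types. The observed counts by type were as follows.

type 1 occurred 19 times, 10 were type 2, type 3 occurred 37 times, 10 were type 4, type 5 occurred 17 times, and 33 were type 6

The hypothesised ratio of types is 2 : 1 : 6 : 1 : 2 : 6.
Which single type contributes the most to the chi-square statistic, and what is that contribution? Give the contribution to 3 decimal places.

type 6, 1.929

Ratio total = 18. Expected counts: 126×2/18 = 14, 126×1/18 = 7, 126×6/18 = 42, 126×1/18 = 7, 126×2/18 = 14, 126×6/18 = 42.
cat         O        E   (O−E)²/E
type 1     19       14     1.7857
type 2     10        7     1.2857
type 3     37       42     0.5952
type 4     10        7     1.2857
type 5     17       14     0.6429
type 6     33       42     1.9286
The largest term is for type 6: 1.929.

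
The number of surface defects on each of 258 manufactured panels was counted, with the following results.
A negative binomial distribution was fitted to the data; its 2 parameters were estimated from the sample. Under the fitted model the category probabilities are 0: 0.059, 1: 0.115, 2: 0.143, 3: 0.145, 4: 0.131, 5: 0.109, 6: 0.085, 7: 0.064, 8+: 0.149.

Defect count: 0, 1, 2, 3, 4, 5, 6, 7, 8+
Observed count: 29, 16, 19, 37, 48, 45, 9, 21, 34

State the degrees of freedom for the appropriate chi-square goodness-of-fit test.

6

There are k = 9 categories and 2 parameters estimated from the data, so df = 9 − 1 − 2 = 6.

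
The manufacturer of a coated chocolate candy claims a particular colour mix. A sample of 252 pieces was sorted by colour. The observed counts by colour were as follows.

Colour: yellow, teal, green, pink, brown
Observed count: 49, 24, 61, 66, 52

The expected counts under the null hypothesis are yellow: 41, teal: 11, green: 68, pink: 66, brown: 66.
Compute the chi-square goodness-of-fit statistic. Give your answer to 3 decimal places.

yellow: (49 − 41)²/41 = 64/41 = 1.5610
teal: (24 − 11)²/11 = 169/11 = 15.3636
green: (61 − 68)²/68 = 49/68 = 0.7206
pink: (66 − 66)²/66 = 0/66 = 0.0000
brown: (52 − 66)²/66 = 196/66 = 2.9697
Sum = 20.615

20.615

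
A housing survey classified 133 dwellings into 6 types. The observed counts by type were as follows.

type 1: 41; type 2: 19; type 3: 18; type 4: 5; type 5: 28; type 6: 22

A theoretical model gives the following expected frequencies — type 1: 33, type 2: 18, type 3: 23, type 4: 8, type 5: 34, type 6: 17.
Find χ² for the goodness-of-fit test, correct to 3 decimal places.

6.736

type 1: (41 − 33)²/33 = 64/33 = 1.9394
type 2: (19 − 18)²/18 = 1/18 = 0.0556
type 3: (18 − 23)²/23 = 25/23 = 1.0870
type 4: (5 − 8)²/8 = 9/8 = 1.1250
type 5: (28 − 34)²/34 = 36/34 = 1.0588
type 6: (22 − 17)²/17 = 25/17 = 1.4706
Sum = 6.736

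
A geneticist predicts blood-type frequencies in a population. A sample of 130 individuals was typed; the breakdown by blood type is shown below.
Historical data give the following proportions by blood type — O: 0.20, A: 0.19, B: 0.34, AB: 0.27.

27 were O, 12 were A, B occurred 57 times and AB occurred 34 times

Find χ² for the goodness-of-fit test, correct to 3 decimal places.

Expected counts E_i = n·p_i: 130×0.20 = 26, 130×0.19 = 24.7, 130×0.34 = 44.2, 130×0.27 = 35.1.
cat         O        E   (O−E)²/E
O          27       26     0.0385
A          12     24.7     6.5300
B          57     44.2     3.7068
AB         34     35.1     0.0345
Sum = 10.310

10.310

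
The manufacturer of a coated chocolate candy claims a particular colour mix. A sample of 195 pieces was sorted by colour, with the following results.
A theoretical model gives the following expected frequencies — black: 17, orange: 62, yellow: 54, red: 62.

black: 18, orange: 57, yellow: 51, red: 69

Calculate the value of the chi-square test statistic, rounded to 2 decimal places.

black: (18 − 17)²/17 = 1/17 = 0.059
orange: (57 − 62)²/62 = 25/62 = 0.403
yellow: (51 − 54)²/54 = 9/54 = 0.167
red: (69 − 62)²/62 = 49/62 = 0.790
Sum = 1.42

1.42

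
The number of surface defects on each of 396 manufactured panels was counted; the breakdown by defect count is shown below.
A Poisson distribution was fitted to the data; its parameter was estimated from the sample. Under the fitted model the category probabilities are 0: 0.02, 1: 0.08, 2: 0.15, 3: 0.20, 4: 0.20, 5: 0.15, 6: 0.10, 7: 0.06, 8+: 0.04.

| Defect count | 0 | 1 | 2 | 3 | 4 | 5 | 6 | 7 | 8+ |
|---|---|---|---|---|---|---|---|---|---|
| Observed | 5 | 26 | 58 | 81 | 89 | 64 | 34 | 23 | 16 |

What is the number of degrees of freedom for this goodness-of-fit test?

7

There are k = 9 categories and 1 parameter estimated from the data, so df = 9 − 1 − 1 = 7.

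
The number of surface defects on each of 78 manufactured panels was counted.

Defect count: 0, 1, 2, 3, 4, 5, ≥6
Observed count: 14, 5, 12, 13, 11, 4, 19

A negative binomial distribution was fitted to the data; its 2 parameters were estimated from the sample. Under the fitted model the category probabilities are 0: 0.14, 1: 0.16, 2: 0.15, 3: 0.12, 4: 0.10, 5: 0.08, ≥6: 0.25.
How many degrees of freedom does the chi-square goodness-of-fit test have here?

There are k = 7 categories and 2 parameters estimated from the data, so df = 7 − 1 − 2 = 4.

4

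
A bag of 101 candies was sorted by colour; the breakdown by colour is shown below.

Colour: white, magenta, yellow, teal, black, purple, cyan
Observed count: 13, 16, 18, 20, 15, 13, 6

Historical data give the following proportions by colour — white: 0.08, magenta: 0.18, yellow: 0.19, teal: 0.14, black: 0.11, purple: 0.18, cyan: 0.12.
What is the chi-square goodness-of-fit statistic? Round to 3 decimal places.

11.688

Expected counts E_i = n·p_i: 101×0.08 = 8.08, 101×0.18 = 18.18, 101×0.19 = 19.19, 101×0.14 = 14.14, 101×0.11 = 11.11, 101×0.18 = 18.18, 101×0.12 = 12.12.
white: (13 − 8.08)²/8.08 = 24.2064/8.08 = 2.9958
magenta: (16 − 18.18)²/18.18 = 4.7524/18.18 = 0.2614
yellow: (18 − 19.19)²/19.19 = 1.4161/19.19 = 0.0738
teal: (20 − 14.14)²/14.14 = 34.3396/14.14 = 2.4285
black: (15 − 11.11)²/11.11 = 15.1321/11.11 = 1.3620
purple: (13 − 18.18)²/18.18 = 26.8324/18.18 = 1.4759
cyan: (6 − 12.12)²/12.12 = 37.4544/12.12 = 3.0903
Sum = 11.688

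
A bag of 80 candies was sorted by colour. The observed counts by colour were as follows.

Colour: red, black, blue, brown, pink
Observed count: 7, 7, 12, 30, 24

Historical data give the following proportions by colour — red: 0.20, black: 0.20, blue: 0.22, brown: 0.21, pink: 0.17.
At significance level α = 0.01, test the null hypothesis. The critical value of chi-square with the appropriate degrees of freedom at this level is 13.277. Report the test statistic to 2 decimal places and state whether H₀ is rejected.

Expected counts E_i = n·p_i: 80×0.20 = 16, 80×0.20 = 16, 80×0.22 = 17.6, 80×0.21 = 16.8, 80×0.17 = 13.6.
red: (7 − 16)²/16 = 81/16 = 5.063
black: (7 − 16)²/16 = 81/16 = 5.063
blue: (12 − 17.6)²/17.6 = 31.36/17.6 = 1.782
brown: (30 − 16.8)²/16.8 = 174.24/16.8 = 10.371
pink: (24 − 13.6)²/13.6 = 108.16/13.6 = 7.953
Sum = 30.23
df = 4. Since 30.23 > 13.277, we reject H₀.

30.23; reject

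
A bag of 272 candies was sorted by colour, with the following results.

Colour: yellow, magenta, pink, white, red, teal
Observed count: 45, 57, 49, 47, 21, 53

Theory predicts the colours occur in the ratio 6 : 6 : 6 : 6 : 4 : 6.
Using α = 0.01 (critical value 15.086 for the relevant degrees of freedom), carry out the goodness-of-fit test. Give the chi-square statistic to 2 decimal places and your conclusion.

6.22; do not reject

Ratio total = 34. Expected counts: 272×6/34 = 48, 272×6/34 = 48, 272×6/34 = 48, 272×6/34 = 48, 272×4/34 = 32, 272×6/34 = 48.
yellow: (45 − 48)²/48 = 9/48 = 0.188
magenta: (57 − 48)²/48 = 81/48 = 1.688
pink: (49 − 48)²/48 = 1/48 = 0.021
white: (47 − 48)²/48 = 1/48 = 0.021
red: (21 − 32)²/32 = 121/32 = 3.781
teal: (53 − 48)²/48 = 25/48 = 0.521
Sum = 6.22
df = 5. Since 6.22 < 15.086, we do not reject H₀.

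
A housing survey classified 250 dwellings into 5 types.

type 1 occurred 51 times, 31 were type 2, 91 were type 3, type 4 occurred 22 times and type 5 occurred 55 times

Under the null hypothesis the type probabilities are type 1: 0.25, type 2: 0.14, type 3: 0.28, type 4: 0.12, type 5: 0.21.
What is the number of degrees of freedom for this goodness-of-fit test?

4

There are k = 5 categories and no parameters were estimated from the data, so df = 5 − 1 = 4.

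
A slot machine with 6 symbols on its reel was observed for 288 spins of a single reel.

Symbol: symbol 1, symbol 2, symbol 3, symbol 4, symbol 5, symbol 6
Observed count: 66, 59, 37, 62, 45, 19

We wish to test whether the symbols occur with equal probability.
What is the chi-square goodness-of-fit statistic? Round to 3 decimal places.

Expected count for each of the 6 categories: 288/6 = 48.
symbol 1: (66 − 48)²/48 = 324/48 = 6.7500
symbol 2: (59 − 48)²/48 = 121/48 = 2.5208
symbol 3: (37 − 48)²/48 = 121/48 = 2.5208
symbol 4: (62 − 48)²/48 = 196/48 = 4.0833
symbol 5: (45 − 48)²/48 = 9/48 = 0.1875
symbol 6: (19 − 48)²/48 = 841/48 = 17.5208
Sum = 33.583

33.583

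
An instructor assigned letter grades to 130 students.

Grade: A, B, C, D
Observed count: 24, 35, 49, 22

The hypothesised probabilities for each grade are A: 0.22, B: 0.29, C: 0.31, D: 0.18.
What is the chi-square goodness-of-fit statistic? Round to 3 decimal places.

Expected counts E_i = n·p_i: 130×0.22 = 28.6, 130×0.29 = 37.7, 130×0.31 = 40.3, 130×0.18 = 23.4.
A: (24 − 28.6)²/28.6 = 21.16/28.6 = 0.7399
B: (35 − 37.7)²/37.7 = 7.29/37.7 = 0.1934
C: (49 − 40.3)²/40.3 = 75.69/40.3 = 1.8782
D: (22 − 23.4)²/23.4 = 1.96/23.4 = 0.0838
Sum = 2.895

2.895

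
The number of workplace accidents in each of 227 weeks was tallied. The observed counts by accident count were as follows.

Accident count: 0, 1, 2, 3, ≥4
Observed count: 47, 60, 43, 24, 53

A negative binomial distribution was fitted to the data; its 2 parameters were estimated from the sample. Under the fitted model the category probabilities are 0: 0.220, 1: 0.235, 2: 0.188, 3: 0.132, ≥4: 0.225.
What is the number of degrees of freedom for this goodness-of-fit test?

2

There are k = 5 categories and 2 parameters estimated from the data, so df = 5 − 1 − 2 = 2.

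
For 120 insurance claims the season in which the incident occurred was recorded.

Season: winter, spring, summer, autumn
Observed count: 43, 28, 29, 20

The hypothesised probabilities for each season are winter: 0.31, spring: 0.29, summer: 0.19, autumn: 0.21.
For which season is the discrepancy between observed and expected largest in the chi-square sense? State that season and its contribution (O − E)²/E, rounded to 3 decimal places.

Expected counts E_i = n·p_i: 120×0.31 = 37.2, 120×0.29 = 34.8, 120×0.19 = 22.8, 120×0.21 = 25.2.
χ² = (43−37.2)²/37.2 + (28−34.8)²/34.8 + (29−22.8)²/22.8 + (20−25.2)²/25.2
   = 0.9043 + 1.3287 + 1.6860 + 1.0730
The largest term is for summer: 1.686.

summer, 1.686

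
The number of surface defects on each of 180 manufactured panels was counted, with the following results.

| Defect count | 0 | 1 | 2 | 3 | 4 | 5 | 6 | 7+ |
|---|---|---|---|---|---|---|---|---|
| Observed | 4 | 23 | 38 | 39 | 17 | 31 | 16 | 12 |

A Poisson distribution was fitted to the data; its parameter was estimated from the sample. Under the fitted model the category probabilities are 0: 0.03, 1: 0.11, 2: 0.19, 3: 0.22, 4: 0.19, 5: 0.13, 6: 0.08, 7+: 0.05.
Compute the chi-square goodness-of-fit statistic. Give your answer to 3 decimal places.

13.608

Expected counts E_i = n·p_i: 180×0.03 = 5.4, 180×0.11 = 19.8, 180×0.19 = 34.2, 180×0.22 = 39.6, 180×0.19 = 34.2, 180×0.13 = 23.4, 180×0.08 = 14.4, 180×0.05 = 9.
cat         O        E   (O−E)²/E
0           4      5.4     0.3630
1          23     19.8     0.5172
2          38     34.2     0.4222
3          39     39.6     0.0091
4          17     34.2     8.6503
5          31     23.4     2.4684
6          16     14.4     0.1778
7+         12        9     1.0000
Sum = 13.608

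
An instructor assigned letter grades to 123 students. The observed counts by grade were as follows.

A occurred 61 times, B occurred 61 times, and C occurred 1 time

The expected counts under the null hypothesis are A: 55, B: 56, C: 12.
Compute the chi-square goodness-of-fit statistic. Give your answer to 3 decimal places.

cat         O        E   (O−E)²/E
A          61       55     0.6545
B          61       56     0.4464
C           1       12    10.0833
Sum = 11.184

11.184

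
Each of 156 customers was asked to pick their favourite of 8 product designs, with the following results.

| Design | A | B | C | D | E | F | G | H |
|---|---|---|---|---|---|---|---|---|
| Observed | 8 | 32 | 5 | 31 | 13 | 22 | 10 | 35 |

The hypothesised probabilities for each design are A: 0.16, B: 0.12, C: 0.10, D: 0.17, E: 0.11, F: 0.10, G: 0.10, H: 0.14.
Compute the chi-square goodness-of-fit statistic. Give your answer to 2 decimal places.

42.48

Expected counts E_i = n·p_i: 156×0.16 = 24.96, 156×0.12 = 18.72, 156×0.10 = 15.6, 156×0.17 = 26.52, 156×0.11 = 17.16, 156×0.10 = 15.6, 156×0.10 = 15.6, 156×0.14 = 21.84.
χ² = (8−24.96)²/24.96 + (32−18.72)²/18.72 + (5−15.6)²/15.6 + (31−26.52)²/26.52 + (13−17.16)²/17.16 + (22−15.6)²/15.6 + (10−15.6)²/15.6 + (35−21.84)²/21.84
   = 11.524 + 9.421 + 7.203 + 0.757 + 1.008 + 2.626 + 2.010 + 7.930
Sum = 42.48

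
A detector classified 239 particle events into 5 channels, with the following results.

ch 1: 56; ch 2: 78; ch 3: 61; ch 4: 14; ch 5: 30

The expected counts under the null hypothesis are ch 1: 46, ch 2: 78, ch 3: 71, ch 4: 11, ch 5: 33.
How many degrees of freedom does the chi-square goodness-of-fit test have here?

4

There are k = 5 categories and no parameters were estimated from the data, so df = 5 − 1 = 4.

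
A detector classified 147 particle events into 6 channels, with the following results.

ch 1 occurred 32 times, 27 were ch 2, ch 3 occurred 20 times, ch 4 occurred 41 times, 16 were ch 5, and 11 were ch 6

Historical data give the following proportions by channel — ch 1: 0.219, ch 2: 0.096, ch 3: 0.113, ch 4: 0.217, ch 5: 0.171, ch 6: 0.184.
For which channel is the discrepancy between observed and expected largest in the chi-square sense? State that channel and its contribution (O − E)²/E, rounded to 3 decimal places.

ch 2, 11.770

Expected counts E_i = n·p_i: 147×0.219 = 32.193, 147×0.096 = 14.112, 147×0.113 = 16.611, 147×0.217 = 31.899, 147×0.171 = 25.137, 147×0.184 = 27.048.
cat         O        E   (O−E)²/E
ch 1       32   32.193     0.0012
ch 2       27   14.112    11.7702
ch 3       20   16.611     0.6914
ch 4       41   31.899     2.5966
ch 5       16   25.137     3.3212
ch 6       11   27.048     9.5215
The largest term is for ch 2: 11.770.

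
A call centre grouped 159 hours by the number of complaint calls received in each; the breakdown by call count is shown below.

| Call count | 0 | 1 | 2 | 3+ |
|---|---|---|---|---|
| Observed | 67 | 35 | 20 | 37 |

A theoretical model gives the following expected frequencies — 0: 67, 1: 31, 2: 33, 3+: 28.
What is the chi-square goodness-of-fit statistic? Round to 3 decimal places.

cat         O        E   (O−E)²/E
0          67       67     0.0000
1          35       31     0.5161
2          20       33     5.1212
3+         37       28     2.8929
Sum = 8.530

8.530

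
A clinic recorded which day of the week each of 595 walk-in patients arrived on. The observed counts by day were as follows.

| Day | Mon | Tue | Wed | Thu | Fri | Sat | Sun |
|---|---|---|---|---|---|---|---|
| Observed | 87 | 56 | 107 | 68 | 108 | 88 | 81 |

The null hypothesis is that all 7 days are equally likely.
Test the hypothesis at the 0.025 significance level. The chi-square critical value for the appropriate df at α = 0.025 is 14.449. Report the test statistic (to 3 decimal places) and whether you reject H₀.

25.553; reject

Under H₀ each category has probability 1/7, so each expected count is 595/7 = 85.
cat         O        E   (O−E)²/E
Mon        87       85     0.0471
Tue        56       85     9.8941
Wed       107       85     5.6941
Thu        68       85     3.4000
Fri       108       85     6.2235
Sat        88       85     0.1059
Sun        81       85     0.1882
Sum = 25.553
df = 6. Since 25.553 > 14.449, we reject H₀.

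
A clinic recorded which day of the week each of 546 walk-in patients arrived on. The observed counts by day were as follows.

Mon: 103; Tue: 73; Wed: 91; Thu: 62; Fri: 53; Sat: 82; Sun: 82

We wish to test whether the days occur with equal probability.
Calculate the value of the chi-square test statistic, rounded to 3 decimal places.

22.205

Expected count for each of the 7 categories: 546/7 = 78.
cat         O        E   (O−E)²/E
Mon       103       78     8.0128
Tue        73       78     0.3205
Wed        91       78     2.1667
Thu        62       78     3.2821
Fri        53       78     8.0128
Sat        82       78     0.2051
Sun        82       78     0.2051
Sum = 22.205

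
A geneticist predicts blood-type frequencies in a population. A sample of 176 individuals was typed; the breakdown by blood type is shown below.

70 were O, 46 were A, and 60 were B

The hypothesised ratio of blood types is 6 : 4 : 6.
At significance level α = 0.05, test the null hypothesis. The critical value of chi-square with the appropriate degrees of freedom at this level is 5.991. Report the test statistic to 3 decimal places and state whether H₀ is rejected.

Ratio total = 16. Expected counts: 176×6/16 = 66, 176×4/16 = 44, 176×6/16 = 66.
O: (70 − 66)²/66 = 16/66 = 0.2424
A: (46 − 44)²/44 = 4/44 = 0.0909
B: (60 − 66)²/66 = 36/66 = 0.5455
Sum = 0.879
df = 2. Since 0.879 < 5.991, we do not reject H₀.

0.879; do not reject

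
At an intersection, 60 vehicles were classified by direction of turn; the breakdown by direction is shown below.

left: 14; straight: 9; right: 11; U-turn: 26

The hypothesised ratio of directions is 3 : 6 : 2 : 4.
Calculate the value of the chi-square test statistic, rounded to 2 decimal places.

17.08

Ratio total = 15. Expected counts: 60×3/15 = 12, 60×6/15 = 24, 60×2/15 = 8, 60×4/15 = 16.
cat           O        E   (O−E)²/E
left         14       12      0.333
straight      9       24      9.375
right        11        8      1.125
U-turn       26       16      6.250
Sum = 17.08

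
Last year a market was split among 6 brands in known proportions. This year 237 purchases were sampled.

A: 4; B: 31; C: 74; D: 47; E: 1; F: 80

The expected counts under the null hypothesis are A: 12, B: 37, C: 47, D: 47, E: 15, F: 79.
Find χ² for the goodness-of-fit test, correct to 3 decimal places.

A: (4 − 12)²/12 = 64/12 = 5.3333
B: (31 − 37)²/37 = 36/37 = 0.9730
C: (74 − 47)²/47 = 729/47 = 15.5106
D: (47 − 47)²/47 = 0/47 = 0.0000
E: (1 − 15)²/15 = 196/15 = 13.0667
F: (80 − 79)²/79 = 1/79 = 0.0127
Sum = 34.896

34.896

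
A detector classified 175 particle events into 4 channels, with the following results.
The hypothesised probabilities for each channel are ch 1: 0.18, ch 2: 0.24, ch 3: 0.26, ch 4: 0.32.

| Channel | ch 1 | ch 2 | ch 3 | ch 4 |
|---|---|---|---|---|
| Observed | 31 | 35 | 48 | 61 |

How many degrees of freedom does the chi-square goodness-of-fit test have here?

3

There are k = 4 categories and no parameters were estimated from the data, so df = 4 − 1 = 3.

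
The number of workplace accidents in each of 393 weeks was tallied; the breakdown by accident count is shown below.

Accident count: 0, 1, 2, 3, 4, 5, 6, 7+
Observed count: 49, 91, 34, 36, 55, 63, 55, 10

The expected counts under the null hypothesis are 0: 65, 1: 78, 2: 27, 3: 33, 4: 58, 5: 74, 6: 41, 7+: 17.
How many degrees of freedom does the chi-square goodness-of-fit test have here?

7

There are k = 8 categories and no parameters were estimated from the data, so df = 8 − 1 = 7.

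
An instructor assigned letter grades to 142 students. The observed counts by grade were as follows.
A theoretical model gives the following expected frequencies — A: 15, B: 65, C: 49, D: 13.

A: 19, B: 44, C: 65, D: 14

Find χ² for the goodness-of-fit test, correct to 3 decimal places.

cat         O        E   (O−E)²/E
A          19       15     1.0667
B          44       65     6.7846
C          65       49     5.2245
D          14       13     0.0769
Sum = 13.153

13.153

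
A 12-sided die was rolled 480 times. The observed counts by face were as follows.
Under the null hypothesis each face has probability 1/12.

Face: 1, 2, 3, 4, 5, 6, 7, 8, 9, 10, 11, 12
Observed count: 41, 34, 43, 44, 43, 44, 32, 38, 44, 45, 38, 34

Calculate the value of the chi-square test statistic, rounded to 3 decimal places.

Under H₀ each category has probability 1/12, so each expected count is 480/12 = 40.
cat         O        E   (O−E)²/E
1          41       40     0.0250
2          34       40     0.9000
3          43       40     0.2250
4          44       40     0.4000
5          43       40     0.2250
6          44       40     0.4000
7          32       40     1.6000
8          38       40     0.1000
9          44       40     0.4000
10         45       40     0.6250
11         38       40     0.1000
12         34       40     0.9000
Sum = 5.900

5.900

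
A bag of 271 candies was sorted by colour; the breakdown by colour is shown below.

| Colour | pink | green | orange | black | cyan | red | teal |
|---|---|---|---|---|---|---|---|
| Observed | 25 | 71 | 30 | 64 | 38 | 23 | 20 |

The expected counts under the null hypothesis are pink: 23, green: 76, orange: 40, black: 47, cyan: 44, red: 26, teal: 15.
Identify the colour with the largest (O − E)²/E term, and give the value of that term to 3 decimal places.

black, 6.149

pink: (25 − 23)²/23 = 4/23 = 0.1739
green: (71 − 76)²/76 = 25/76 = 0.3289
orange: (30 − 40)²/40 = 100/40 = 2.5000
black: (64 − 47)²/47 = 289/47 = 6.1489
cyan: (38 − 44)²/44 = 36/44 = 0.8182
red: (23 − 26)²/26 = 9/26 = 0.3462
teal: (20 − 15)²/15 = 25/15 = 1.6667
The largest term is for black: 6.149.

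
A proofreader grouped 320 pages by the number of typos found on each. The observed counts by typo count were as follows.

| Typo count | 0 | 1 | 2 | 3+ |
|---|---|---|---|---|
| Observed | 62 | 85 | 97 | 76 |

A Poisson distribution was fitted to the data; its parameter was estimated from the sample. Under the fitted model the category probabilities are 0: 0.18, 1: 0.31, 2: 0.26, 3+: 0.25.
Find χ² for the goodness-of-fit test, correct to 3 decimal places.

4.858

Expected counts E_i = n·p_i: 320×0.18 = 57.6, 320×0.31 = 99.2, 320×0.26 = 83.2, 320×0.25 = 80.
χ² = (62−57.6)²/57.6 + (85−99.2)²/99.2 + (97−83.2)²/83.2 + (76−80)²/80
   = 0.3361 + 2.0327 + 2.2889 + 0.2000
Sum = 4.858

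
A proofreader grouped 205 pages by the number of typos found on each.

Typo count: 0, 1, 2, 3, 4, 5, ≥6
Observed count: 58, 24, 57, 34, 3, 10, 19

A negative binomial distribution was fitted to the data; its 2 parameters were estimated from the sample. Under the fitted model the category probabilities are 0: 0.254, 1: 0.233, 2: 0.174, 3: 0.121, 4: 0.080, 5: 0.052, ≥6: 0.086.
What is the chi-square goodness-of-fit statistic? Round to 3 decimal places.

Expected counts E_i = n·p_i: 205×0.254 = 52.07, 205×0.233 = 47.765, 205×0.174 = 35.67, 205×0.121 = 24.805, 205×0.080 = 16.4, 205×0.052 = 10.66, 205×0.086 = 17.63.
cat         O        E   (O−E)²/E
0          58    52.07     0.6753
1          24   47.765    11.8240
2          57    35.67    12.7549
3          34   24.805     3.4085
4           3     16.4    10.9488
5          10    10.66     0.0409
≥6         19    17.63     0.1065
Sum = 39.759

39.759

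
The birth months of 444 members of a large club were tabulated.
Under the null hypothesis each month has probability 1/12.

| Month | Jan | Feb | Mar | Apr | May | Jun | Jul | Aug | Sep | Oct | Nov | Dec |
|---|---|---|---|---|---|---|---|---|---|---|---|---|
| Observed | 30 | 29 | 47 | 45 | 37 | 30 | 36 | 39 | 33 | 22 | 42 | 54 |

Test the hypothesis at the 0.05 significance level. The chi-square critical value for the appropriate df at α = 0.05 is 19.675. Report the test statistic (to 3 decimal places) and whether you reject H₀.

23.946; reject

Under H₀ each category has probability 1/12, so each expected count is 444/12 = 37.
χ² = (30−37)²/37 + (29−37)²/37 + (47−37)²/37 + (45−37)²/37 + (37−37)²/37 + (30−37)²/37 + (36−37)²/37 + (39−37)²/37 + (33−37)²/37 + (22−37)²/37 + (42−37)²/37 + (54−37)²/37
   = 1.3243 + 1.7297 + 2.7027 + 1.7297 + 0.0000 + 1.3243 + 0.0270 + 0.1081 + 0.4324 + 6.0811 + 0.6757 + 7.8108
Sum = 23.946
df = 11. Since 23.946 > 19.675, we reject H₀.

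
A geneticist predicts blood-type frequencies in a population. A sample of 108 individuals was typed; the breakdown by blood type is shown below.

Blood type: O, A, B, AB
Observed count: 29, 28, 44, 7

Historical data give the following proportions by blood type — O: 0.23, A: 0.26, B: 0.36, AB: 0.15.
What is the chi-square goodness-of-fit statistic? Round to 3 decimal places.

Expected counts E_i = n·p_i: 108×0.23 = 24.84, 108×0.26 = 28.08, 108×0.36 = 38.88, 108×0.15 = 16.2.
χ² = (29−24.84)²/24.84 + (28−28.08)²/28.08 + (44−38.88)²/38.88 + (7−16.2)²/16.2
   = 0.6967 + 0.0002 + 0.6742 + 5.2247
Sum = 6.596

6.596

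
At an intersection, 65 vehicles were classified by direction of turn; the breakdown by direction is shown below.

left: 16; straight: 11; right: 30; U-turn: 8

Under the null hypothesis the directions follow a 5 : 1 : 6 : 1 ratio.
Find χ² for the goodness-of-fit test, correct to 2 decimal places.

12.24

Ratio total = 13. Expected counts: 65×5/13 = 25, 65×1/13 = 5, 65×6/13 = 30, 65×1/13 = 5.
left: (16 − 25)²/25 = 81/25 = 3.240
straight: (11 − 5)²/5 = 36/5 = 7.200
right: (30 − 30)²/30 = 0/30 = 0.000
U-turn: (8 − 5)²/5 = 9/5 = 1.800
Sum = 12.24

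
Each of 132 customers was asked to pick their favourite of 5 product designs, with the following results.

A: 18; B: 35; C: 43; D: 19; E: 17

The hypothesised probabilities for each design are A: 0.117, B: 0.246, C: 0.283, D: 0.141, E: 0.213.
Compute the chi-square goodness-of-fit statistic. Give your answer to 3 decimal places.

5.875

Expected counts E_i = n·p_i: 132×0.117 = 15.444, 132×0.246 = 32.472, 132×0.283 = 37.356, 132×0.141 = 18.612, 132×0.213 = 28.116.
cat         O        E   (O−E)²/E
A          18   15.444     0.4230
B          35   32.472     0.1968
C          43   37.356     0.8527
D          19   18.612     0.0081
E          17   28.116     4.3948
Sum = 5.875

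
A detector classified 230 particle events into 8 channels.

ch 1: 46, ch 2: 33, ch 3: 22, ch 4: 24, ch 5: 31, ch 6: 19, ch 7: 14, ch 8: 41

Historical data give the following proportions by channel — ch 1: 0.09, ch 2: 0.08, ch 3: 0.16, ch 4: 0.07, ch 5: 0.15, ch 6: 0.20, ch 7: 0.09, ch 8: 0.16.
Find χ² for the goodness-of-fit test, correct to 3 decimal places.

Expected counts E_i = n·p_i: 230×0.09 = 20.7, 230×0.08 = 18.4, 230×0.16 = 36.8, 230×0.07 = 16.1, 230×0.15 = 34.5, 230×0.20 = 46, 230×0.09 = 20.7, 230×0.16 = 36.8.
χ² = (46−20.7)²/20.7 + (33−18.4)²/18.4 + (22−36.8)²/36.8 + (24−16.1)²/16.1 + (31−34.5)²/34.5 + (19−46)²/46 + (14−20.7)²/20.7 + (41−36.8)²/36.8
   = 30.9222 + 11.5848 + 5.9522 + 3.8764 + 0.3551 + 15.8478 + 2.1686 + 0.4793
Sum = 71.186

71.186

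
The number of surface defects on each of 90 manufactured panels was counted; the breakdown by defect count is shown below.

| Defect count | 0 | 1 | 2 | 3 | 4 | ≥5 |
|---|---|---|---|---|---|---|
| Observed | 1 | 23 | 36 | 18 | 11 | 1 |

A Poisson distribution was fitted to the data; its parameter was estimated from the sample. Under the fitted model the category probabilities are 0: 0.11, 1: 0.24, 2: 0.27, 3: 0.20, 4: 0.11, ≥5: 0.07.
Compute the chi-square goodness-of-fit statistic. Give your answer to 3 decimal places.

Expected counts E_i = n·p_i: 90×0.11 = 9.9, 90×0.24 = 21.6, 90×0.27 = 24.3, 90×0.20 = 18, 90×0.11 = 9.9, 90×0.07 = 6.3.
cat         O        E   (O−E)²/E
0           1      9.9     8.0010
1          23     21.6     0.0907
2          36     24.3     5.6333
3          18       18     0.0000
4          11      9.9     0.1222
≥5          1      6.3     4.4587
Sum = 18.306

18.306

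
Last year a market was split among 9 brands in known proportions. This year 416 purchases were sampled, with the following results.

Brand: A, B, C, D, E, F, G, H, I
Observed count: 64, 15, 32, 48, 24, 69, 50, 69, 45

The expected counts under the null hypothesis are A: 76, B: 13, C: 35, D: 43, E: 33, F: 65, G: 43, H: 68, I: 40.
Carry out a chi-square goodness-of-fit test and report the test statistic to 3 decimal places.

7.521

cat         O        E   (O−E)²/E
A          64       76     1.8947
B          15       13     0.3077
C          32       35     0.2571
D          48       43     0.5814
E          24       33     2.4545
F          69       65     0.2462
G          50       43     1.1395
H          69       68     0.0147
I          45       40     0.6250
Sum = 7.521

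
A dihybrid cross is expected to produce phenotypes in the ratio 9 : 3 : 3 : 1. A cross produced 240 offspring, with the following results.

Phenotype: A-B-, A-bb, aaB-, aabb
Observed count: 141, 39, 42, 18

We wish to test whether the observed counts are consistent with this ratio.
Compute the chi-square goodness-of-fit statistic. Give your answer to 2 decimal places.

Ratio total = 16. Expected counts: 240×9/16 = 135, 240×3/16 = 45, 240×3/16 = 45, 240×1/16 = 15.
A-B-: (141 − 135)²/135 = 36/135 = 0.267
A-bb: (39 − 45)²/45 = 36/45 = 0.800
aaB-: (42 − 45)²/45 = 9/45 = 0.200
aabb: (18 − 15)²/15 = 9/15 = 0.600
Sum = 1.87

1.87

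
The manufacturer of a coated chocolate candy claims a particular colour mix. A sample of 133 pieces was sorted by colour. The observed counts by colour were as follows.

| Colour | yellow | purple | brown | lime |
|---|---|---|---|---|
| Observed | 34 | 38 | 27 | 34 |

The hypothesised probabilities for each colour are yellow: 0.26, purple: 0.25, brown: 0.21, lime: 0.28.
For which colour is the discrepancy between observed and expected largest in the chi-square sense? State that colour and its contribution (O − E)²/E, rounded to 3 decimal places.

purple, 0.679

Expected counts E_i = n·p_i: 133×0.26 = 34.58, 133×0.25 = 33.25, 133×0.21 = 27.93, 133×0.28 = 37.24.
yellow: (34 − 34.58)²/34.58 = 0.3364/34.58 = 0.0097
purple: (38 − 33.25)²/33.25 = 22.5625/33.25 = 0.6786
brown: (27 − 27.93)²/27.93 = 0.8649/27.93 = 0.0310
lime: (34 − 37.24)²/37.24 = 10.4976/37.24 = 0.2819
The largest term is for purple: 0.679.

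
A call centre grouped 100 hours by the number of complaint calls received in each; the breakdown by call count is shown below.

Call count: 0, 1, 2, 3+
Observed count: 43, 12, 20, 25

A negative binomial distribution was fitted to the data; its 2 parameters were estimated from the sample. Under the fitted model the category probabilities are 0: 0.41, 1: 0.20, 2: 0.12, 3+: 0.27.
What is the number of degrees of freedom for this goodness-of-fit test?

1

There are k = 4 categories and 2 parameters estimated from the data, so df = 4 − 1 − 2 = 1.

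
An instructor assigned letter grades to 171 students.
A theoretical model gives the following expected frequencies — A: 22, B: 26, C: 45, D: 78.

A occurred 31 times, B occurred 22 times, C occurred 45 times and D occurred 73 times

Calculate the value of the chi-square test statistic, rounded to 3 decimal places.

4.618

A: (31 − 22)²/22 = 81/22 = 3.6818
B: (22 − 26)²/26 = 16/26 = 0.6154
C: (45 − 45)²/45 = 0/45 = 0.0000
D: (73 − 78)²/78 = 25/78 = 0.3205
Sum = 4.618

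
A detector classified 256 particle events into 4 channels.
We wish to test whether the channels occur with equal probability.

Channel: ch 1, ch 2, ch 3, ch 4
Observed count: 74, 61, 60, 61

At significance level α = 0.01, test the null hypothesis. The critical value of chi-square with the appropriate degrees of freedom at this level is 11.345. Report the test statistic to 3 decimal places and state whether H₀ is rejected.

Expected count for each of the 4 categories: 256/4 = 64.
cat         O        E   (O−E)²/E
ch 1       74       64     1.5625
ch 2       61       64     0.1406
ch 3       60       64     0.2500
ch 4       61       64     0.1406
Sum = 2.094
df = 3. Since 2.094 < 11.345, we do not reject H₀.

2.094; do not reject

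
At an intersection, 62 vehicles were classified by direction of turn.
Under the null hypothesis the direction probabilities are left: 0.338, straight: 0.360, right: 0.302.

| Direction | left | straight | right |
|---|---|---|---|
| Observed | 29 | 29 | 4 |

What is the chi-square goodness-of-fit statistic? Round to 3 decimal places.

Expected counts E_i = n·p_i: 62×0.338 = 20.956, 62×0.360 = 22.32, 62×0.302 = 18.724.
χ² = (29−20.956)²/20.956 + (29−22.32)²/22.32 + (4−18.724)²/18.724
   = 3.0877 + 1.9992 + 11.5785
Sum = 16.665

16.665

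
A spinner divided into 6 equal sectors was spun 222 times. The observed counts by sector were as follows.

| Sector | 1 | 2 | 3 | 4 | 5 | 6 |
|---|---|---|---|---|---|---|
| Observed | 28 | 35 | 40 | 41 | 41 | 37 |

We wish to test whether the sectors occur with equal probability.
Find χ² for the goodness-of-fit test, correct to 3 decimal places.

3.405

Expected count for each of the 6 categories: 222/6 = 37.
1: (28 − 37)²/37 = 81/37 = 2.1892
2: (35 − 37)²/37 = 4/37 = 0.1081
3: (40 − 37)²/37 = 9/37 = 0.2432
4: (41 − 37)²/37 = 16/37 = 0.4324
5: (41 − 37)²/37 = 16/37 = 0.4324
6: (37 − 37)²/37 = 0/37 = 0.0000
Sum = 3.405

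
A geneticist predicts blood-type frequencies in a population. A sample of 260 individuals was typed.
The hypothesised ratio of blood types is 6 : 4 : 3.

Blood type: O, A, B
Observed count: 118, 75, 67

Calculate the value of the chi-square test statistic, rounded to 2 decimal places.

Ratio total = 13. Expected counts: 260×6/13 = 120, 260×4/13 = 80, 260×3/13 = 60.
cat         O        E   (O−E)²/E
O         118      120      0.033
A          75       80      0.313
B          67       60      0.817
Sum = 1.16

1.16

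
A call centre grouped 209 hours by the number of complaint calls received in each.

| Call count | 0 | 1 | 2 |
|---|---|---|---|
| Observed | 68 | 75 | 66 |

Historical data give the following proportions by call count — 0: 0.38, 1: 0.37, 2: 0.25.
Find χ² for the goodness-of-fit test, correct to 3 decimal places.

Expected counts E_i = n·p_i: 209×0.38 = 79.42, 209×0.37 = 77.33, 209×0.25 = 52.25.
cat         O        E   (O−E)²/E
0          68    79.42     1.6421
1          75    77.33     0.0702
2          66    52.25     3.6184
Sum = 5.331

5.331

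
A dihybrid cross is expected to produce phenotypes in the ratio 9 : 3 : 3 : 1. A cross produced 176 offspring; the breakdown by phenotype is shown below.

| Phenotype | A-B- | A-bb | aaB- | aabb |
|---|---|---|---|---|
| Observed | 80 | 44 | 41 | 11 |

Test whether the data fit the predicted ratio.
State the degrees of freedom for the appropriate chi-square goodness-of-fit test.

There are k = 4 categories and no parameters were estimated from the data, so df = 4 − 1 = 3.

3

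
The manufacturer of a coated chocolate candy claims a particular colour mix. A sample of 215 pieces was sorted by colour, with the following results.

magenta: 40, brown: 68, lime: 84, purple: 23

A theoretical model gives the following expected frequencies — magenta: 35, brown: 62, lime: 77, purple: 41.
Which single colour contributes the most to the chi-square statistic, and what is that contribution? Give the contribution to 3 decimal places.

purple, 7.902

χ² = (40−35)²/35 + (68−62)²/62 + (84−77)²/77 + (23−41)²/41
   = 0.7143 + 0.5806 + 0.6364 + 7.9024
The largest term is for purple: 7.902.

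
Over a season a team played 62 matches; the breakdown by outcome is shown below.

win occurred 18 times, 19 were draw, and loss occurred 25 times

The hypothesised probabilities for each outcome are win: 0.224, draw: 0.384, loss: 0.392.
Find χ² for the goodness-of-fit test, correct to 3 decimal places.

Expected counts E_i = n·p_i: 62×0.224 = 13.888, 62×0.384 = 23.808, 62×0.392 = 24.304.
cat         O        E   (O−E)²/E
win        18   13.888     1.2175
draw       19   23.808     0.9710
loss       25   24.304     0.0199
Sum = 2.208

2.208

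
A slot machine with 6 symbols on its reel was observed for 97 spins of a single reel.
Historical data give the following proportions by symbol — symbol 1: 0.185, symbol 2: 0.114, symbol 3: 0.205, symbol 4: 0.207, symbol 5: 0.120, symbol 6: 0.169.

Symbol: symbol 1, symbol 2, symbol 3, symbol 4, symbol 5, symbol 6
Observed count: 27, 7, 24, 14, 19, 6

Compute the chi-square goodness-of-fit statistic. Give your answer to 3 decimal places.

Expected counts E_i = n·p_i: 97×0.185 = 17.945, 97×0.114 = 11.058, 97×0.205 = 19.885, 97×0.207 = 20.079, 97×0.120 = 11.64, 97×0.169 = 16.393.
symbol 1: (27 − 17.945)²/17.945 = 81.993025/17.945 = 4.5691
symbol 2: (7 − 11.058)²/11.058 = 16.467364/11.058 = 1.4892
symbol 3: (24 − 19.885)²/19.885 = 16.933225/19.885 = 0.8516
symbol 4: (14 − 20.079)²/20.079 = 36.954241/20.079 = 1.8404
symbol 5: (19 − 11.64)²/11.64 = 54.1696/11.64 = 4.6537
symbol 6: (6 − 16.393)²/16.393 = 108.014449/16.393 = 6.5891
Sum = 19.993

19.993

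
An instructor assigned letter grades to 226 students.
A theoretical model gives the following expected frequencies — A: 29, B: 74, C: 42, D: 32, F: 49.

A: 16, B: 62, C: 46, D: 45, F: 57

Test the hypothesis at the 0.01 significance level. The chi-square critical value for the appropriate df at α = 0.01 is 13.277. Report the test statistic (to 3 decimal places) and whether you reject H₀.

A: (16 − 29)²/29 = 169/29 = 5.8276
B: (62 − 74)²/74 = 144/74 = 1.9459
C: (46 − 42)²/42 = 16/42 = 0.3810
D: (45 − 32)²/32 = 169/32 = 5.2813
F: (57 − 49)²/49 = 64/49 = 1.3061
Sum = 14.742
df = 4. Since 14.742 > 13.277, we reject H₀.

14.742; reject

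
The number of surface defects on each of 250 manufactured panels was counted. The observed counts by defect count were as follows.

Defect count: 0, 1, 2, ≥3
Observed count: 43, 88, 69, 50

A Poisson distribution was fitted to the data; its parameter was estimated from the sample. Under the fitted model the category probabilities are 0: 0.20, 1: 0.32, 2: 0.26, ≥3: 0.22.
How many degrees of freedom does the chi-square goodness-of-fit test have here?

There are k = 4 categories and 1 parameter estimated from the data, so df = 4 − 1 − 1 = 2.

2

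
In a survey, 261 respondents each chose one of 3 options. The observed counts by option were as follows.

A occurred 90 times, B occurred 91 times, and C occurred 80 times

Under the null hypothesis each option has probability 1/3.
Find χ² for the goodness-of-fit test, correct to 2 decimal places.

Under H₀ each category has probability 1/3, so each expected count is 261/3 = 87.
A: (90 − 87)²/87 = 9/87 = 0.103
B: (91 − 87)²/87 = 16/87 = 0.184
C: (80 − 87)²/87 = 49/87 = 0.563
Sum = 0.85

0.85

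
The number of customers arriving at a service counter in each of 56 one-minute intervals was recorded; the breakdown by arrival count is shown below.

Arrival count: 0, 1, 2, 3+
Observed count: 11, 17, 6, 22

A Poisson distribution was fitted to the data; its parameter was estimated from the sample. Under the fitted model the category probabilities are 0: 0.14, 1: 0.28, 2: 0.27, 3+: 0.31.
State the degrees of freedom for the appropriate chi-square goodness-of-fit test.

2

There are k = 4 categories and 1 parameter estimated from the data, so df = 4 − 1 − 1 = 2.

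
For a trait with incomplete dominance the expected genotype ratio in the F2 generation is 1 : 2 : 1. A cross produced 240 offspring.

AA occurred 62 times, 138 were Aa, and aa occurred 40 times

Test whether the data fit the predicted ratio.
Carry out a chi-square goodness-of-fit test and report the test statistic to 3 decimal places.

Ratio total = 4. Expected counts: 240×1/4 = 60, 240×2/4 = 120, 240×1/4 = 60.
cat         O        E   (O−E)²/E
AA         62       60     0.0667
Aa        138      120     2.7000
aa         40       60     6.6667
Sum = 9.433

9.433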